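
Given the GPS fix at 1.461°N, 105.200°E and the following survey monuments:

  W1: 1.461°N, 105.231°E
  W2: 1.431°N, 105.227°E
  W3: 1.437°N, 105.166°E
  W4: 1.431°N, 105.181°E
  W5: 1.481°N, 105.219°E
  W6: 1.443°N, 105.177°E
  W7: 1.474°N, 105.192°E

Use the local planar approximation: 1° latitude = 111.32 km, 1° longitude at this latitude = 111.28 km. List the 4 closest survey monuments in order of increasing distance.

Distances from 1.461°N, 105.200°E:
W1: 3.450 km
W2: 4.492 km
W3: 4.632 km
W4: 3.953 km
W5: 3.070 km
W6: 3.251 km
W7: 1.699 km
Sorted: W7 (1.699 km) < W5 (3.070 km) < W6 (3.251 km) < W1 (3.450 km) < W4 (3.953 km) < W2 (4.492 km) < …

W7, W5, W6, W1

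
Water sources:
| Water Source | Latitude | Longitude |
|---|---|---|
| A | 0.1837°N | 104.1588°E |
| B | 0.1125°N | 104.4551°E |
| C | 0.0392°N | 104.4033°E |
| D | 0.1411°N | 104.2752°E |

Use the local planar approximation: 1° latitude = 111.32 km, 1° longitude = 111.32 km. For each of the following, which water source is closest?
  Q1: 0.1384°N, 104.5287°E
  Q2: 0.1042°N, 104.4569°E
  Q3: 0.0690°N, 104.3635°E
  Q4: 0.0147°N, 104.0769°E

Q1→B; Q2→B; Q3→C; Q4→A

Q1 at 0.1384°N, 104.5287°E:
  A: 41.4849 km
  B: 8.6856 km
  C: 17.7993 km
  D: 28.2212 km
  → nearest: B (8.6856 km)
Q2 at 0.1042°N, 104.4569°E:
  A: 34.3443 km
  B: 0.9454 km
  C: 9.3786 km
  D: 20.6397 km
  → nearest: B (0.9454 km)
Q3 at 0.0690°N, 104.3635°E:
  A: 26.1207 km
  B: 11.2883 km
  C: 5.5348 km
  D: 12.6901 km
  → nearest: C (5.5348 km)
Q4 at 0.0147°N, 104.0769°E:
  A: 20.9058 km
  B: 43.4861 km
  C: 36.4371 km
  D: 26.1779 km
  → nearest: A (20.9058 km)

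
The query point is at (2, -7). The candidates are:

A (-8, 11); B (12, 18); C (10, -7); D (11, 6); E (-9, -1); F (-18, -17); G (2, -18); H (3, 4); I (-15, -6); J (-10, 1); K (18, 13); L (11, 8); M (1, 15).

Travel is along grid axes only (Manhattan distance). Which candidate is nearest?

Distances from (2, -7):
A: |-10| + |18| = 10 + 18 = 28
B: |10| + |25| = 10 + 25 = 35
C: |8| + |0| = 8 + 0 = 8
D: |9| + |13| = 9 + 13 = 22
E: |-11| + |6| = 11 + 6 = 17
F: |-20| + |-10| = 20 + 10 = 30
G: |0| + |-11| = 0 + 11 = 11
H: |1| + |11| = 1 + 11 = 12
I: |-17| + |1| = 17 + 1 = 18
J: |-12| + |8| = 12 + 8 = 20
K: |16| + |20| = 16 + 20 = 36
L: |9| + |15| = 9 + 15 = 24
M: |-1| + |22| = 1 + 22 = 23
Minimum: C at 8.

C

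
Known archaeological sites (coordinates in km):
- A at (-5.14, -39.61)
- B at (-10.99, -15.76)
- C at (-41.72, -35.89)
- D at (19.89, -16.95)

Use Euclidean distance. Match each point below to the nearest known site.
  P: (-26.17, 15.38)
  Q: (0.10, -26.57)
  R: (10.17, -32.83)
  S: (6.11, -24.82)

P at (-26.17, 15.38):
  A: 58.87 km
  B: 34.64 km
  C: 53.58 km
  D: 56.27 km
  → nearest: B (34.64 km)
Q at (0.10, -26.57):
  A: 14.05 km
  B: 15.49 km
  C: 42.85 km
  D: 22.00 km
  → nearest: A (14.05 km)
R at (10.17, -32.83):
  A: 16.74 km
  B: 27.19 km
  C: 51.98 km
  D: 18.62 km
  → nearest: A (16.74 km)
S at (6.11, -24.82):
  A: 18.58 km
  B: 19.35 km
  C: 49.09 km
  D: 15.87 km
  → nearest: D (15.87 km)

P→B; Q→A; R→A; S→D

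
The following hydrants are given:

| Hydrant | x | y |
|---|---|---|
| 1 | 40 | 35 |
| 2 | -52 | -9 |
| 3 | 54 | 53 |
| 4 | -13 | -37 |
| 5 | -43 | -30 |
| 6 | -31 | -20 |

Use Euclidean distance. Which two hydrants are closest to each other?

Pairwise distances:
1–2: √((-92)² + (-44)²) = √(8464.0000 + 1936.0000) = 101.98
1–3: √((14)² + (18)²) = √(196.0000 + 324.0000) = 22.80
1–4: √((-53)² + (-72)²) = √(2809.0000 + 5184.0000) = 89.40
1–5: √((-83)² + (-65)²) = √(6889.0000 + 4225.0000) = 105.42
1–6: √((-71)² + (-55)²) = √(5041.0000 + 3025.0000) = 89.81
2–3: √((106)² + (62)²) = √(11236.0000 + 3844.0000) = 122.80
2–4: √((39)² + (-28)²) = √(1521.0000 + 784.0000) = 48.01
2–5: √((9)² + (-21)²) = √(81.0000 + 441.0000) = 22.85
2–6: √((21)² + (-11)²) = √(441.0000 + 121.0000) = 23.71
3–4: √((-67)² + (-90)²) = √(4489.0000 + 8100.0000) = 112.20
3–5: √((-97)² + (-83)²) = √(9409.0000 + 6889.0000) = 127.66
3–6: √((-85)² + (-73)²) = √(7225.0000 + 5329.0000) = 112.04
4–5: √((-30)² + (7)²) = √(900.0000 + 49.0000) = 30.81
4–6: √((-18)² + (17)²) = √(324.0000 + 289.0000) = 24.76
5–6: √((12)² + (10)²) = √(144.0000 + 100.0000) = 15.62
Closest pair: 5–6 at 15.62.

5 and 6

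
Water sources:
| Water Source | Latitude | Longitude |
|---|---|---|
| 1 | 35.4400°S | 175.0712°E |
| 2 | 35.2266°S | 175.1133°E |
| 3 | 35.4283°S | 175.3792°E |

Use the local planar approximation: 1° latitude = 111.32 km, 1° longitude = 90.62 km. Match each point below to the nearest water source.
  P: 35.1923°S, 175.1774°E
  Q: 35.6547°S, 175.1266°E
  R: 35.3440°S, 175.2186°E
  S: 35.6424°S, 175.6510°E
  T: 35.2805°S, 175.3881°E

P at 35.1923°S, 175.1774°E:
  1: √((-0.2477·111.32)² + (-0.1062·90.62)²) = √(760.323491 + 92.618373) = 29.2052 km
  2: √((-0.0343·111.32)² + (-0.0641·90.62)²) = √(14.579232 + 33.741484) = 6.9513 km
  3: √((-0.2360·111.32)² + (0.2018·90.62)²) = √(690.192763 + 334.418612) = 32.0096 km
  → nearest: 2 (6.9513 km)
Q at 35.6547°S, 175.1266°E:
  1: √((0.2147·111.32)² + (-0.0554·90.62)²) = √(571.229311 + 25.203894) = 24.4220 km
  2: √((0.4281·111.32)² + (-0.0133·90.62)²) = √(2271.103105 + 1.452618) = 47.6713 km
  3: √((0.2264·111.32)² + (0.2526·90.62)²) = √(635.183547 + 523.980118) = 34.0465 km
  → nearest: 1 (24.4220 km)
R at 35.3440°S, 175.2186°E:
  1: √((-0.0960·111.32)² + (-0.1474·90.62)²) = √(114.205984 + 178.419814) = 17.1063 km
  2: √((0.1174·111.32)² + (-0.1053·90.62)²) = √(170.797925 + 91.055222) = 16.1819 km
  3: √((-0.0843·111.32)² + (0.1606·90.62)²) = √(88.064636 + 211.806458) = 17.3168 km
  → nearest: 2 (16.1819 km)
S at 35.6424°S, 175.6510°E:
  1: √((0.2024·111.32)² + (-0.5798·90.62)²) = √(507.653531 + 2760.606700) = 57.1687 km
  2: √((0.4158·111.32)² + (-0.5377·90.62)²) = √(2142.473038 + 2374.259523) = 67.2066 km
  3: √((0.2141·111.32)² + (-0.2718·90.62)²) = √(568.041061 + 606.662318) = 34.2739 km
  → nearest: 3 (34.2739 km)
T at 35.2805°S, 175.3881°E:
  1: √((-0.1595·111.32)² + (-0.3169·90.62)²) = √(315.259201 + 824.693543) = 33.7632 km
  2: √((0.0539·111.32)² + (-0.2748·90.62)²) = √(36.001776 + 620.128330) = 25.6150 km
  3: √((-0.1478·111.32)² + (-0.0089·90.62)²) = √(270.704368 + 0.650471) = 16.4729 km
  → nearest: 3 (16.4729 km)

P→2; Q→1; R→2; S→3; T→3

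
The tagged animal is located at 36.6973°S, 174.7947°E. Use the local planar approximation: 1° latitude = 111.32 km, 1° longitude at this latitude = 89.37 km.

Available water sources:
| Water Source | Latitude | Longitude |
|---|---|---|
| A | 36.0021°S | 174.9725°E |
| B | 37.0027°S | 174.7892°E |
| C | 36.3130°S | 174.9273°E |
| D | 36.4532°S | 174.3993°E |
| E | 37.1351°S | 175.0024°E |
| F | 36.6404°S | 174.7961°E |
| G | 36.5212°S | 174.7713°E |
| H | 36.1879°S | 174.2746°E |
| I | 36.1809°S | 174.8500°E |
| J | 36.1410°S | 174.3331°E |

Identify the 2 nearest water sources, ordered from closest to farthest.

F, G

Distances from 36.6973°S, 174.7947°E:
A: √((0.6952·111.32)² + (0.1778·89.37)²) = √(5989.160094 + 252.491655) = 79.0041 km
B: √((-0.3054·111.32)² + (-0.0055·89.37)²) = √(1155.804712 + 0.241607) = 34.0007 km
C: √((0.3843·111.32)² + (0.1326·89.37)²) = √(1830.152015 + 140.433450) = 44.3913 km
D: √((0.2441·111.32)² + (-0.3954·89.37)²) = √(738.383450 + 1248.696360) = 44.5767 km
E: √((-0.4378·111.32)² + (0.2077·89.37)²) = √(2375.187559 + 344.553375) = 52.1511 km
F: √((0.0569·111.32)² + (0.0014·89.37)²) = √(40.120924 + 0.015655) = 6.3353 km
G: √((0.1761·111.32)² + (-0.0234·89.37)²) = √(384.295330 + 4.373360) = 19.7147 km
H: √((0.5094·111.32)² + (-0.5201·89.37)²) = √(3215.616708 + 2160.514689) = 73.3221 km
I: √((0.5164·111.32)² + (0.0553·89.37)²) = √(3304.599726 + 24.424955) = 57.6977 km
J: √((0.5563·111.32)² + (-0.4616·89.37)²) = √(3834.992467 + 1701.825850) = 74.4098 km
Sorted: F (6.3353 km) < G (19.7147 km) < B (34.0007 km) < C (44.3913 km) < …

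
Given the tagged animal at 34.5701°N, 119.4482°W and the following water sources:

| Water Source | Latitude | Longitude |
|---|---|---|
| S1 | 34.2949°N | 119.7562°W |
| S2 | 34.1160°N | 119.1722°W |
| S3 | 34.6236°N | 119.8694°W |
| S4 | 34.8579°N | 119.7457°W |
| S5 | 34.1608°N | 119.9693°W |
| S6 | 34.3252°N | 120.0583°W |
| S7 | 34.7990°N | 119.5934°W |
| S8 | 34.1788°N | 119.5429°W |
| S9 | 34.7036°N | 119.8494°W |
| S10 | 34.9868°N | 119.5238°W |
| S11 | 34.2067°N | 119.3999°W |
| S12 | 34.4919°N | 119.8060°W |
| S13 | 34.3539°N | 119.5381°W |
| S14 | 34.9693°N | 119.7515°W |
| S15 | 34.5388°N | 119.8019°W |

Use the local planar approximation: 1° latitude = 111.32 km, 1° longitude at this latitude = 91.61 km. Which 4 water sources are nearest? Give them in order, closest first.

Distances from 34.5701°N, 119.4482°W:
S1: 41.6492 km
S2: 56.5212 km
S3: 39.0430 km
S4: 42.0619 km
S5: 65.9919 km
S6: 62.1857 km
S7: 28.7441 km
S8: 44.4150 km
S9: 39.6448 km
S10: 46.9012 km
S11: 40.6950 km
S12: 33.9143 km
S13: 25.4375 km
S14: 52.4103 km
S15: 32.5893 km
Sorted: S13 (25.4375 km) < S7 (28.7441 km) < S15 (32.5893 km) < S12 (33.9143 km) < S3 (39.0430 km) < S9 (39.6448 km) < …

S13, S7, S15, S12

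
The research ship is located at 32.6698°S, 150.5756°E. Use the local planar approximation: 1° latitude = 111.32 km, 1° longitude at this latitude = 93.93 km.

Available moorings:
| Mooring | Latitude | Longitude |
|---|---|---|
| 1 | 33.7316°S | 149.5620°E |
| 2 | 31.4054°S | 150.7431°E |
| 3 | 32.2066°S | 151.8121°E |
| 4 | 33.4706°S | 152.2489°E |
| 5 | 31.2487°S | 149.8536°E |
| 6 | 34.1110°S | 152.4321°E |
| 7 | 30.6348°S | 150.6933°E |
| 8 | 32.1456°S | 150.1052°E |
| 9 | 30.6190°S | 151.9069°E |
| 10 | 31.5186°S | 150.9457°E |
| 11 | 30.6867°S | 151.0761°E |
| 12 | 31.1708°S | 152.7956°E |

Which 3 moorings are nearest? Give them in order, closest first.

8, 3, 10

Distances from 32.6698°S, 150.5756°E:
1: 151.7748 km
2: 141.6296 km
3: 127.0760 km
4: 180.6937 km
5: 172.1205 km
6: 236.9556 km
7: 226.8058 km
8: 73.1947 km
9: 260.2996 km
10: 132.7830 km
11: 225.7089 km
12: 267.0724 km
Sorted: 8 (73.1947 km) < 3 (127.0760 km) < 10 (132.7830 km) < 2 (141.6296 km) < 1 (151.7748 km) < …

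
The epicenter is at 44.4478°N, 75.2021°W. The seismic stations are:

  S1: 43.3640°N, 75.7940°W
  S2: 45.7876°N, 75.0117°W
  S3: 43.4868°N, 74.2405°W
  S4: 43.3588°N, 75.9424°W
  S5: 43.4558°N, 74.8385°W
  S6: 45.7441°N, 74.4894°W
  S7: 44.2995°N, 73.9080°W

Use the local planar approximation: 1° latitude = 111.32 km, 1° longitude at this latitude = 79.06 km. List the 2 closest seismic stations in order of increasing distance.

S7, S5

Distances from 44.4478°N, 75.2021°W:
S1: 129.4060 km
S2: 149.9042 km
S3: 131.2405 km
S4: 134.6167 km
S5: 114.1096 km
S6: 154.9147 km
S7: 103.6349 km
Sorted: S7 (103.6349 km) < S5 (114.1096 km) < S1 (129.4060 km) < S3 (131.2405 km) < …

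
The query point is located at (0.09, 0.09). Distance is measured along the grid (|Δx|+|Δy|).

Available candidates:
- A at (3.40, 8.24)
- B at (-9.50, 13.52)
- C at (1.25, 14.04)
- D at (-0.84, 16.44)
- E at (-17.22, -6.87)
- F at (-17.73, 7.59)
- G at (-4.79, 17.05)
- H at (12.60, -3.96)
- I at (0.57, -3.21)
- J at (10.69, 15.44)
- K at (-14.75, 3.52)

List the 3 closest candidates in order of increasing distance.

Distances from (0.09, 0.09):
A: |3.31| + |8.15| = 3.31 + 8.15 = 11.46
B: |-9.59| + |13.43| = 9.59 + 13.43 = 23.02
C: |1.16| + |13.95| = 1.16 + 13.95 = 15.11
D: |-0.93| + |16.35| = 0.93 + 16.35 = 17.28
E: |-17.31| + |-6.96| = 17.31 + 6.96 = 24.27
F: |-17.82| + |7.50| = 17.82 + 7.50 = 25.32
G: |-4.88| + |16.96| = 4.88 + 16.96 = 21.84
H: |12.51| + |-4.05| = 12.51 + 4.05 = 16.56
I: |0.48| + |-3.30| = 0.48 + 3.30 = 3.78
J: |10.60| + |15.35| = 10.60 + 15.35 = 25.95
K: |-14.84| + |3.43| = 14.84 + 3.43 = 18.27
Sorted: I (3.78) < A (11.46) < C (15.11) < H (16.56) < D (17.28) < …

I, A, C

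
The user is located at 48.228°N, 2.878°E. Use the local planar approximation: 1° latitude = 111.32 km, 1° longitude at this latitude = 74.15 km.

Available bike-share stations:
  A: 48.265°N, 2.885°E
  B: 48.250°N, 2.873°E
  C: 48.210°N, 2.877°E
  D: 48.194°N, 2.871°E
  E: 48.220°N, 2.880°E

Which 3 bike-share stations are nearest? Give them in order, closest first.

E, C, B

Distances from 48.228°N, 2.878°E:
A: √((0.037·111.32)² + (0.007·74.15)²) = √(16.96484 + 0.26941) = 4.151 km
B: √((0.022·111.32)² + (-0.005·74.15)²) = √(5.99780 + 0.13746) = 2.477 km
C: √((-0.018·111.32)² + (-0.001·74.15)²) = √(4.01505 + 0.00550) = 2.005 km
D: √((-0.034·111.32)² + (-0.007·74.15)²) = √(14.32532 + 0.26941) = 3.820 km
E: √((-0.008·111.32)² + (0.002·74.15)²) = √(0.79310 + 0.02199) = 0.903 km
Sorted: E (0.903 km) < C (2.005 km) < B (2.477 km) < D (3.820 km) < A (4.151 km)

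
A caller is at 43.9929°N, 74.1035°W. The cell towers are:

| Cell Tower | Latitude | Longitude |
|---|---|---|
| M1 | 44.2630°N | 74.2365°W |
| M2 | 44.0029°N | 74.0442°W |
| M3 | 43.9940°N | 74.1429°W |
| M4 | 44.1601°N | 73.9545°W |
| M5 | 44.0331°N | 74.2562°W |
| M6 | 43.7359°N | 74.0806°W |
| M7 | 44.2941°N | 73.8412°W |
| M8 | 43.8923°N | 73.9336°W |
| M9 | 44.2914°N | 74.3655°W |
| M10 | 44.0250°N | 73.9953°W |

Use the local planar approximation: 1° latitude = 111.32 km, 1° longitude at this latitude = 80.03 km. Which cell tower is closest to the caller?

Distances from 43.9929°N, 74.1035°W:
M1: 31.8959 km
M2: 4.8746 km
M3: 3.1556 km
M4: 22.1049 km
M5: 13.0142 km
M6: 28.6679 km
M7: 39.5587 km
M8: 17.6152 km
M9: 39.2915 km
M10: 9.3676 km
Minimum: M3 at 3.1556 km.

M3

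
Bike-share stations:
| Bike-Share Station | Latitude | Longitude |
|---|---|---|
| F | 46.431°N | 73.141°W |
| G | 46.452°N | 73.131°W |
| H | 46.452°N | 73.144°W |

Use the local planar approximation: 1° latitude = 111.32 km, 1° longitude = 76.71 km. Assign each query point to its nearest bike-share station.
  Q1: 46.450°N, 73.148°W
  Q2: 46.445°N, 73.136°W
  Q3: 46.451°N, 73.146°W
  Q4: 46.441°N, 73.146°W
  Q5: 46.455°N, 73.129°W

Q1→H; Q2→G; Q3→H; Q4→F; Q5→G

Q1 at 46.450°N, 73.148°W:
  F: √((-0.019·111.32)² + (0.007·76.71)²) = √(4.47356 + 0.28834) = 2.182 km
  G: √((0.002·111.32)² + (0.017·76.71)²) = √(0.04957 + 1.70060) = 1.323 km
  H: √((0.002·111.32)² + (0.004·76.71)²) = √(0.04957 + 0.09415) = 0.379 km
  → nearest: H (0.379 km)
Q2 at 46.445°N, 73.136°W:
  F: √((-0.014·111.32)² + (-0.005·76.71)²) = √(2.42886 + 0.14711) = 1.605 km
  G: √((0.007·111.32)² + (0.005·76.71)²) = √(0.60721 + 0.14711) = 0.869 km
  H: √((0.007·111.32)² + (-0.008·76.71)²) = √(0.60721 + 0.37660) = 0.992 km
  → nearest: G (0.869 km)
Q3 at 46.451°N, 73.146°W:
  F: √((-0.020·111.32)² + (0.005·76.71)²) = √(4.95686 + 0.14711) = 2.259 km
  G: √((0.001·111.32)² + (0.015·76.71)²) = √(0.01239 + 1.32400) = 1.156 km
  H: √((0.001·111.32)² + (0.002·76.71)²) = √(0.01239 + 0.02354) = 0.190 km
  → nearest: H (0.190 km)
Q4 at 46.441°N, 73.146°W:
  F: √((-0.010·111.32)² + (0.005·76.71)²) = √(1.23921 + 0.14711) = 1.177 km
  G: √((0.011·111.32)² + (0.015·76.71)²) = √(1.49945 + 1.32400) = 1.680 km
  H: √((0.011·111.32)² + (0.002·76.71)²) = √(1.49945 + 0.02354) = 1.234 km
  → nearest: F (1.177 km)
Q5 at 46.455°N, 73.129°W:
  F: √((-0.024·111.32)² + (-0.012·76.71)²) = √(7.13787 + 0.84736) = 2.826 km
  G: √((-0.003·111.32)² + (-0.002·76.71)²) = √(0.11153 + 0.02354) = 0.368 km
  H: √((-0.003·111.32)² + (-0.015·76.71)²) = √(0.11153 + 1.32400) = 1.198 km
  → nearest: G (0.368 km)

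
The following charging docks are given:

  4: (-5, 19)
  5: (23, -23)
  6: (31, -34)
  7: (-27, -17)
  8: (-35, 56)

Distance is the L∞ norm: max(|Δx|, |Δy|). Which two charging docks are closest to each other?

Pairwise distances:
5–6: 11
4–7: 36
4–8: 37
4–5: 42
5–7: 50
4–6: 53
6–7: 58
7–8: 73
5–8: 79
6–8: 90
Closest pair: 5–6 at 11.

5 and 6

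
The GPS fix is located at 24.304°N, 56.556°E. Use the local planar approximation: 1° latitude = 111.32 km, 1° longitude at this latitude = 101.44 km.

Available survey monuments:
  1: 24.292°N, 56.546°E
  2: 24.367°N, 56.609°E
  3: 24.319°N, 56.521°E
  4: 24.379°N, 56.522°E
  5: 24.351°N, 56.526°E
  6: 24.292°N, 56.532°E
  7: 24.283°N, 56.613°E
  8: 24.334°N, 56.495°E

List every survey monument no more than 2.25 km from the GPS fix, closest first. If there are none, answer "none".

1

Distances from 24.304°N, 56.556°E:
1: √((-0.012·111.32)² + (-0.010·101.44)²) = √(1.78447 + 1.02901) = 1.677 km
2: √((0.063·111.32)² + (0.053·101.44)²) = √(49.18441 + 28.90482) = 8.837 km
3: √((0.015·111.32)² + (-0.035·101.44)²) = √(2.78823 + 12.60534) = 3.923 km
4: √((0.075·111.32)² + (-0.034·101.44)²) = √(69.70580 + 11.89533) = 9.033 km
5: √((0.047·111.32)² + (-0.030·101.44)²) = √(27.37424 + 9.26107) = 6.053 km
6: √((-0.012·111.32)² + (-0.024·101.44)²) = √(1.78447 + 5.92708) = 2.777 km
7: √((-0.021·111.32)² + (0.057·101.44)²) = √(5.46493 + 33.43245) = 6.237 km
8: √((0.030·111.32)² + (-0.061·101.44)²) = √(11.15293 + 38.28936) = 7.032 km
Threshold 2.25 km: 1 (1.677 km) is within range.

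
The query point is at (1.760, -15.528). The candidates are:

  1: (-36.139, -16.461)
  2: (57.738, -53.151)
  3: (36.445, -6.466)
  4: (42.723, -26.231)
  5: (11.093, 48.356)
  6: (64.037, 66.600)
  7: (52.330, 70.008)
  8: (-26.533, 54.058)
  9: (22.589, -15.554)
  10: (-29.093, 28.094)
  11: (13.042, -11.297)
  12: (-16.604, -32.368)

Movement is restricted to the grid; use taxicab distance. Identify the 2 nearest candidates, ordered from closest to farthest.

11, 9

Distances from (1.760, -15.528):
1: |-37.899| + |-0.933| = 37.899 + 0.933 = 38.832
2: |55.978| + |-37.623| = 55.978 + 37.623 = 93.601
3: |34.685| + |9.062| = 34.685 + 9.062 = 43.747
4: |40.963| + |-10.703| = 40.963 + 10.703 = 51.666
5: |9.333| + |63.884| = 9.333 + 63.884 = 73.217
6: |62.277| + |82.128| = 62.277 + 82.128 = 144.405
7: |50.570| + |85.536| = 50.570 + 85.536 = 136.106
8: |-28.293| + |69.586| = 28.293 + 69.586 = 97.879
9: |20.829| + |-0.026| = 20.829 + 0.026 = 20.855
10: |-30.853| + |43.622| = 30.853 + 43.622 = 74.475
11: |11.282| + |4.231| = 11.282 + 4.231 = 15.513
12: |-18.364| + |-16.840| = 18.364 + 16.840 = 35.204
Sorted: 11 (15.513) < 9 (20.855) < 12 (35.204) < 1 (38.832) < …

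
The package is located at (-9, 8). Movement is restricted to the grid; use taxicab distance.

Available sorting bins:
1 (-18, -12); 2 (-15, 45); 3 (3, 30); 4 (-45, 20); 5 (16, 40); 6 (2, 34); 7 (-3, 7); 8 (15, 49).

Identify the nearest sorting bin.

Distances from (-9, 8):
1: |-9| + |-20| = 9 + 20 = 29
2: |-6| + |37| = 6 + 37 = 43
3: |12| + |22| = 12 + 22 = 34
4: |-36| + |12| = 36 + 12 = 48
5: |25| + |32| = 25 + 32 = 57
6: |11| + |26| = 11 + 26 = 37
7: |6| + |-1| = 6 + 1 = 7
8: |24| + |41| = 24 + 41 = 65
Minimum: 7 at 7.

7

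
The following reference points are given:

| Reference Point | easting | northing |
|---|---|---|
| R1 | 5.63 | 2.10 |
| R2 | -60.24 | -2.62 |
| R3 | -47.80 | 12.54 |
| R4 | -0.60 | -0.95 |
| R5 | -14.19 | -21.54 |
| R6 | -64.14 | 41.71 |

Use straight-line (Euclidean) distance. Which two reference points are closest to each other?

Pairwise distances:
R1–R4: √((-6.23)² + (-3.05)²) = √(38.8129 + 9.3025) = 6.94
R2–R3: √((12.44)² + (15.16)²) = √(154.7536 + 229.8256) = 19.61
R4–R5: √((-13.59)² + (-20.59)²) = √(184.6881 + 423.9481) = 24.67
R1–R5: √((-19.82)² + (-23.64)²) = √(392.8324 + 558.8496) = 30.85
R3–R6: √((-16.34)² + (29.17)²) = √(266.9956 + 850.8889) = 33.43
R2–R6: √((-3.90)² + (44.33)²) = √(15.2100 + 1965.1489) = 44.50
R3–R5: √((33.61)² + (-34.08)²) = √(1129.6321 + 1161.4464) = 47.87
R3–R4: √((47.20)² + (-13.49)²) = √(2227.8400 + 181.9801) = 49.09
R2–R5: √((46.05)² + (-18.92)²) = √(2120.6025 + 357.9664) = 49.79
R1–R3: √((-53.43)² + (10.44)²) = √(2854.7649 + 108.9936) = 54.44
R2–R4: √((59.64)² + (1.67)²) = √(3556.9296 + 2.7889) = 59.66
R1–R2: √((-65.87)² + (-4.72)²) = √(4338.8569 + 22.2784) = 66.04
R4–R6: √((-63.54)² + (42.66)²) = √(4037.3316 + 1819.8756) = 76.53
R1–R6: √((-69.77)² + (39.61)²) = √(4867.8529 + 1568.9521) = 80.23
R5–R6: √((-49.95)² + (63.25)²) = √(2495.0025 + 4000.5625) = 80.60
Closest pair: R1–R4 at 6.94.

R1 and R4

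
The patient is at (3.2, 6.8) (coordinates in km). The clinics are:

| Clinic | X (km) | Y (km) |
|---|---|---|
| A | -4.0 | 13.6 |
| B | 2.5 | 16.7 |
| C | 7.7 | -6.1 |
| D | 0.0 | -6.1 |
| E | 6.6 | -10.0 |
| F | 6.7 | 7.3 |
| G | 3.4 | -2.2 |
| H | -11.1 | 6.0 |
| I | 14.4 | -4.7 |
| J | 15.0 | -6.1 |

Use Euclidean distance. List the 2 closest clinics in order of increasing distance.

Distances from (3.2, 6.8):
A: √((-7.2)² + (6.8)²) = √(51.8400 + 46.2400) = 9.90 km
B: √((-0.7)² + (9.9)²) = √(0.4900 + 98.0100) = 9.92 km
C: √((4.5)² + (-12.9)²) = √(20.2500 + 166.4100) = 13.66 km
D: √((-3.2)² + (-12.9)²) = √(10.2400 + 166.4100) = 13.29 km
E: √((3.4)² + (-16.8)²) = √(11.5600 + 282.2400) = 17.14 km
F: √((3.5)² + (0.5)²) = √(12.2500 + 0.2500) = 3.54 km
G: √((0.2)² + (-9.0)²) = √(0.0400 + 81.0000) = 9.00 km
H: √((-14.3)² + (-0.8)²) = √(204.4900 + 0.6400) = 14.32 km
I: √((11.2)² + (-11.5)²) = √(125.4400 + 132.2500) = 16.05 km
J: √((11.8)² + (-12.9)²) = √(139.2400 + 166.4100) = 17.48 km
Sorted: F (3.54 km) < G (9.00 km) < A (9.90 km) < B (9.92 km) < …

F, G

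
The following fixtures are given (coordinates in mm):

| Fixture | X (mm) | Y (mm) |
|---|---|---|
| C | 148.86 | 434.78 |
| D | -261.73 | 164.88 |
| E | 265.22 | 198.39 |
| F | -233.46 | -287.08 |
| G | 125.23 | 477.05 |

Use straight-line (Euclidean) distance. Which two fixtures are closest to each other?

Pairwise distances:
C–D: √((-410.59)² + (-269.90)²) = √(168584.1481 + 72846.0100) = 491.36 mm
C–E: √((116.36)² + (-236.39)²) = √(13539.6496 + 55880.2321) = 263.48 mm
C–F: √((-382.32)² + (-721.86)²) = √(146168.5824 + 521081.8596) = 816.85 mm
C–G: √((-23.63)² + (42.27)²) = √(558.3769 + 1786.7529) = 48.43 mm
D–E: √((526.95)² + (33.51)²) = √(277676.3025 + 1122.9201) = 528.01 mm
D–F: √((28.27)² + (-451.96)²) = √(799.1929 + 204267.8416) = 452.84 mm
D–G: √((386.96)² + (312.17)²) = √(149738.0416 + 97450.1089) = 497.18 mm
E–F: √((-498.68)² + (-485.47)²) = √(248681.7424 + 235681.1209) = 695.96 mm
E–G: √((-139.99)² + (278.66)²) = √(19597.2001 + 77651.3956) = 311.85 mm
F–G: √((358.69)² + (764.13)²) = √(128658.5161 + 583894.6569) = 844.13 mm
Closest pair: C–G at 48.43 mm.

C and G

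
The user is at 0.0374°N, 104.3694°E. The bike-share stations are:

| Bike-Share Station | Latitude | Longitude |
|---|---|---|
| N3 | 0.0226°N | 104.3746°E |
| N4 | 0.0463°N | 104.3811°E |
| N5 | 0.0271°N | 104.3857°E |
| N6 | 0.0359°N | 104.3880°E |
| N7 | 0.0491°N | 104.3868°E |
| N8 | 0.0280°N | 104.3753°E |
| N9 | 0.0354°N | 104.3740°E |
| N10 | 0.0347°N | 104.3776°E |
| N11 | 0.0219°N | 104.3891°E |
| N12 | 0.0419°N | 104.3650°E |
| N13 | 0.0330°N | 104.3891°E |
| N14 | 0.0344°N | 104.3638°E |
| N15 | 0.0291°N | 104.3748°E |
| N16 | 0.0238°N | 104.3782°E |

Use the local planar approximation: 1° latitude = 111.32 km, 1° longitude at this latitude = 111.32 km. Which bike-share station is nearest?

N9

Distances from 0.0374°N, 104.3694°E:
N3: √((-0.0148·111.32)² + (0.0052·111.32)²) = √(2.714375 + 0.335084) = 1.7463 km
N4: √((0.0089·111.32)² + (0.0117·111.32)²) = √(0.981582 + 1.696360) = 1.6364 km
N5: √((-0.0103·111.32)² + (0.0163·111.32)²) = √(1.314682 + 3.292468) = 2.1464 km
N6: √((-0.0015·111.32)² + (0.0186·111.32)²) = √(0.027882 + 4.287186) = 2.0773 km
N7: √((0.0117·111.32)² + (0.0174·111.32)²) = √(1.696360 + 3.751845) = 2.3341 km
N8: √((-0.0094·111.32)² + (0.0059·111.32)²) = √(1.094970 + 0.431370) = 1.2355 km
N9: √((-0.0020·111.32)² + (0.0046·111.32)²) = √(0.049569 + 0.262218) = 0.5584 km
N10: √((-0.0027·111.32)² + (0.0082·111.32)²) = √(0.090339 + 0.833248) = 0.9610 km
N11: √((-0.0155·111.32)² + (0.0197·111.32)²) = √(2.977212 + 4.809267) = 2.7904 km
N12: √((0.0045·111.32)² + (-0.0044·111.32)²) = √(0.250941 + 0.239912) = 0.7006 km
N13: √((-0.0044·111.32)² + (0.0197·111.32)²) = √(0.239912 + 4.809267) = 2.2470 km
N14: √((-0.0030·111.32)² + (-0.0056·111.32)²) = √(0.111529 + 0.388618) = 0.7072 km
N15: √((-0.0083·111.32)² + (0.0054·111.32)²) = √(0.853695 + 0.361355) = 1.1023 km
N16: √((-0.0136·111.32)² + (0.0088·111.32)²) = √(2.292051 + 0.959648) = 1.8032 km
Minimum: N9 at 0.5584 km.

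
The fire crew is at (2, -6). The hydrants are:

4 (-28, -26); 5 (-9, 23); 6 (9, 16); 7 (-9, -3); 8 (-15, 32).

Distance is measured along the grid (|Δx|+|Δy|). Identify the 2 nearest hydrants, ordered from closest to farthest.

7, 6

Distances from (2, -6):
4: 50
5: 40
6: 29
7: 14
8: 55
Sorted: 7 (14) < 6 (29) < 5 (40) < 4 (50) < …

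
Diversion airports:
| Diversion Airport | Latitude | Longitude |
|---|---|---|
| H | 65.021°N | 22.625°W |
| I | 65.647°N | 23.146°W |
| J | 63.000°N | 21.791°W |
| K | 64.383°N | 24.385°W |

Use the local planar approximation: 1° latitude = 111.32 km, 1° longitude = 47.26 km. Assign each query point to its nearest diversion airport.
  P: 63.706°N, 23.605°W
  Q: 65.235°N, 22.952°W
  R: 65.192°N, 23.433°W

P at 63.706°N, 23.605°W:
  H: 153.538 km
  I: 217.158 km
  J: 116.302 km
  K: 83.896 km
  → nearest: K (83.896 km)
Q at 65.235°N, 22.952°W:
  H: 28.396 km
  I: 46.771 km
  J: 254.779 km
  K: 116.542 km
  → nearest: H (28.396 km)
R at 65.192°N, 23.433°W:
  H: 42.668 km
  I: 52.435 km
  J: 256.056 km
  K: 100.671 km
  → nearest: H (42.668 km)

P→K; Q→H; R→H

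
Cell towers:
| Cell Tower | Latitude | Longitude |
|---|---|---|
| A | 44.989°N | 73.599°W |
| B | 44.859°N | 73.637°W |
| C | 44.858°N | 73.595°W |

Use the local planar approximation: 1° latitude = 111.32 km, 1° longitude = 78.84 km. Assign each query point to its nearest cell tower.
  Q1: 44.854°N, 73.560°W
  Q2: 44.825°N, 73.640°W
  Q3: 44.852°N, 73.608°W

Q1→C; Q2→B; Q3→C

Q1 at 44.854°N, 73.560°W:
  A: √((0.135·111.32)² + (-0.039·78.84)²) = √(225.84680 + 9.45415) = 15.340 km
  B: √((0.005·111.32)² + (-0.077·78.84)²) = √(0.30980 + 36.85316) = 6.096 km
  C: √((0.004·111.32)² + (-0.035·78.84)²) = √(0.19827 + 7.61429) = 2.795 km
  → nearest: C (2.795 km)
Q2 at 44.825°N, 73.640°W:
  A: √((0.164·111.32)² + (0.041·78.84)²) = √(333.29906 + 10.44867) = 18.540 km
  B: √((0.034·111.32)² + (0.003·78.84)²) = √(14.32532 + 0.05594) = 3.792 km
  C: √((0.033·111.32)² + (0.045·78.84)²) = √(13.49504 + 12.58688) = 5.107 km
  → nearest: B (3.792 km)
Q3 at 44.852°N, 73.608°W:
  A: √((0.137·111.32)² + (0.009·78.84)²) = √(232.58812 + 0.50348) = 15.267 km
  B: √((0.007·111.32)² + (-0.029·78.84)²) = √(0.60721 + 5.22744) = 2.416 km
  C: √((0.006·111.32)² + (0.013·78.84)²) = √(0.44612 + 1.05046) = 1.223 km
  → nearest: C (1.223 km)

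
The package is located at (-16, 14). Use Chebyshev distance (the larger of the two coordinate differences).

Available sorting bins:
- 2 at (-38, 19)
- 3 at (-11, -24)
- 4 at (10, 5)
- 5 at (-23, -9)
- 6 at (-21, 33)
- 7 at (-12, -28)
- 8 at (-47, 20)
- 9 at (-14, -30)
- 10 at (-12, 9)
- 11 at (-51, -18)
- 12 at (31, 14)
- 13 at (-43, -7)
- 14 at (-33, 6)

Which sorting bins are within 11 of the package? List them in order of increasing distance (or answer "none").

Distances from (-16, 14):
2: 22
3: 38
4: 26
5: 23
6: 19
7: 42
8: 31
9: 44
10: 5
11: 35
12: 47
13: 27
14: 17
Threshold 11: 10 (5) is within range.

10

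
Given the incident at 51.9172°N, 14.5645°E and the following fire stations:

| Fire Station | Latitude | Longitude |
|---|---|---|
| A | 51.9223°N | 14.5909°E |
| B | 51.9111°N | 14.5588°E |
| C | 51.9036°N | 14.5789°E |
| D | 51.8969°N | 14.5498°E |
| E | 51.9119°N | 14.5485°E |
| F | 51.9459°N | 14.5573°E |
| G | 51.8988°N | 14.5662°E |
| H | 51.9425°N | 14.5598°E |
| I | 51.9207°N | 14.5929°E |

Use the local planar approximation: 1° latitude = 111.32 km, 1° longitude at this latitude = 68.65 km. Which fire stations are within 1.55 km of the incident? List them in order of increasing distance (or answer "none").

B, E

Distances from 51.9172°N, 14.5645°E:
A: 1.8992 km
B: 0.7837 km
C: 1.8081 km
D: 2.4749 km
E: 1.2468 km
F: 3.2329 km
G: 2.0516 km
H: 2.8348 km
I: 1.9882 km
Threshold 1.55 km: B (0.7837 km), E (1.2468 km) are within range.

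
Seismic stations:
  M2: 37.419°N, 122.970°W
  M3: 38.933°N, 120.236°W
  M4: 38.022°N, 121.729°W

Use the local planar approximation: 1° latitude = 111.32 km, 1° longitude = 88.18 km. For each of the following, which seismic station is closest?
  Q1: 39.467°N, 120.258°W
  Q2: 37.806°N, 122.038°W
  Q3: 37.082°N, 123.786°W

Q1→M3; Q2→M4; Q3→M2

Q1 at 39.467°N, 120.258°W:
  M2: √((-2.048·111.32)² + (-2.712·88.18)²) = √(51976.41244 + 57189.92926) = 330.403 km
  M3: √((-0.534·111.32)² + (0.022·88.18)²) = √(3533.69376 + 3.76344) = 59.477 km
  M4: √((-1.445·111.32)² + (-1.471·88.18)²) = √(25875.10313 + 16825.40530) = 206.641 km
  → nearest: M3 (59.477 km)
Q2 at 37.806°N, 122.038°W:
  M2: √((-0.387·111.32)² + (-0.932·88.18)²) = √(1855.95878 + 6754.17041) = 92.791 km
  M3: √((1.127·111.32)² + (1.802·88.18)²) = √(15739.61943 + 25249.32441) = 202.457 km
  M4: √((0.216·111.32)² + (0.309·88.18)²) = √(578.16780 + 742.43280) = 36.340 km
  → nearest: M4 (36.340 km)
Q3 at 37.082°N, 123.786°W:
  M2: √((0.337·111.32)² + (0.816·88.18)²) = √(1407.36322 + 5177.50476) = 81.147 km
  M3: √((1.851·111.32)² + (3.550·88.18)²) = √(42457.97068 + 97993.41552) = 374.768 km
  M4: √((0.940·111.32)² + (2.057·88.18)²) = √(10949.69702 + 32900.97532) = 209.406 km
  → nearest: M2 (81.147 km)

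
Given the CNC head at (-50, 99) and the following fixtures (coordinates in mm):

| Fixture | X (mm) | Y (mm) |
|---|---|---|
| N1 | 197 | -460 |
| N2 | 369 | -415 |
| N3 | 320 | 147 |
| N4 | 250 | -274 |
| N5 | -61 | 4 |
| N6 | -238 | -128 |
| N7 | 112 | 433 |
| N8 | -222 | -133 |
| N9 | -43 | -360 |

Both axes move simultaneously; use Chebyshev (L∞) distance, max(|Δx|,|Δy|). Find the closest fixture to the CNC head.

Distances from (-50, 99):
N1: max(|247|, |-559|) = 559 mm
N2: max(|419|, |-514|) = 514 mm
N3: max(|370|, |48|) = 370 mm
N4: max(|300|, |-373|) = 373 mm
N5: max(|-11|, |-95|) = 95 mm
N6: max(|-188|, |-227|) = 227 mm
N7: max(|162|, |334|) = 334 mm
N8: max(|-172|, |-232|) = 232 mm
N9: max(|7|, |-459|) = 459 mm
Minimum: N5 at 95 mm.

N5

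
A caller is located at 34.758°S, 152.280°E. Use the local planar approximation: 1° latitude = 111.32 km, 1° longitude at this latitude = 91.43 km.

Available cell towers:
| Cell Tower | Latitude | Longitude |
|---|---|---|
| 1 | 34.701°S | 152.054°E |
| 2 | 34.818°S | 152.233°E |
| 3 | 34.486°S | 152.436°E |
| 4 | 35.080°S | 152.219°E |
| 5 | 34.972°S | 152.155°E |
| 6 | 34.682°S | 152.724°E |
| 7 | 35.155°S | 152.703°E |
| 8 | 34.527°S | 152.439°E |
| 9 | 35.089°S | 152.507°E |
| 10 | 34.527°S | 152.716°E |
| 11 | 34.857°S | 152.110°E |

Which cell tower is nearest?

Distances from 34.758°S, 152.280°E:
1: √((0.057·111.32)² + (-0.226·91.43)²) = √(40.26207 + 426.96701) = 21.615 km
2: √((-0.060·111.32)² + (-0.047·91.43)²) = √(44.61171 + 18.46601) = 7.942 km
3: √((0.272·111.32)² + (0.156·91.43)²) = √(916.82026 + 203.43545) = 33.470 km
4: √((-0.322·111.32)² + (-0.061·91.43)²) = √(1284.86689 + 31.10549) = 36.276 km
5: √((-0.214·111.32)² + (-0.125·91.43)²) = √(567.51055 + 130.61633) = 26.422 km
6: √((0.076·111.32)² + (0.444·91.43)²) = √(71.57701 + 1647.94753) = 41.467 km
7: √((-0.397·111.32)² + (0.423·91.43)²) = √(1953.11317 + 1495.74712) = 58.727 km
8: √((0.231·111.32)² + (0.159·91.43)²) = √(661.25711 + 211.33513) = 29.540 km
9: √((-0.331·111.32)² + (0.227·91.43)²) = √(1357.69551 + 430.75384) = 42.290 km
10: √((0.231·111.32)² + (0.436·91.43)²) = √(661.25711 + 1589.09704) = 47.438 km
11: √((-0.099·111.32)² + (-0.170·91.43)²) = √(121.45539 + 241.58796) = 19.054 km
Minimum: 2 at 7.942 km.

2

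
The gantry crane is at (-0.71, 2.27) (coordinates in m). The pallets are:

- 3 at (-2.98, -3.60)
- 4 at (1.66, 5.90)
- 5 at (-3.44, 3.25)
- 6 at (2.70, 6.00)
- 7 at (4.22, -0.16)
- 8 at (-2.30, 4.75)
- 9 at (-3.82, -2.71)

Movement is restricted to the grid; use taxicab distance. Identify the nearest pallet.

Distances from (-0.71, 2.27):
3: |-2.27| + |-5.87| = 2.27 + 5.87 = 8.14 m
4: |2.37| + |3.63| = 2.37 + 3.63 = 6.00 m
5: |-2.73| + |0.98| = 2.73 + 0.98 = 3.71 m
6: |3.41| + |3.73| = 3.41 + 3.73 = 7.14 m
7: |4.93| + |-2.43| = 4.93 + 2.43 = 7.36 m
8: |-1.59| + |2.48| = 1.59 + 2.48 = 4.07 m
9: |-3.11| + |-4.98| = 3.11 + 4.98 = 8.09 m
Minimum: 5 at 3.71 m.

5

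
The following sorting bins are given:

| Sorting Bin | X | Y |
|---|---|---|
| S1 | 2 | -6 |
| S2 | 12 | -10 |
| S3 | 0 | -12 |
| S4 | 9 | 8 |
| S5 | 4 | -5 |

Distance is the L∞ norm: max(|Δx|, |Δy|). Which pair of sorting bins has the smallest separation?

S1 and S5

Pairwise distances:
S1–S2: max(|10|, |-4|) = 10
S1–S3: max(|-2|, |-6|) = 6
S1–S4: max(|7|, |14|) = 14
S1–S5: max(|2|, |1|) = 2
S2–S3: max(|-12|, |-2|) = 12
S2–S4: max(|-3|, |18|) = 18
S2–S5: max(|-8|, |5|) = 8
S3–S4: max(|9|, |20|) = 20
S3–S5: max(|4|, |7|) = 7
S4–S5: max(|-5|, |-13|) = 13
Closest pair: S1–S5 at 2.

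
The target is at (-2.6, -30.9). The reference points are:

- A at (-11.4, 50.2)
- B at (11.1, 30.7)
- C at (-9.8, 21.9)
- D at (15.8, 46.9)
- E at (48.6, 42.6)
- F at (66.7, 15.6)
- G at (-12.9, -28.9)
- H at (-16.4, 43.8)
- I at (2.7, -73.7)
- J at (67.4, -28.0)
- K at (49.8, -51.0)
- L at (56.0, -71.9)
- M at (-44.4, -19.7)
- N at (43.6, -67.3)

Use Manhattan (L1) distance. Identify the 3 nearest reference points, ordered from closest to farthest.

Distances from (-2.6, -30.9):
A: 89.9
B: 75.3
C: 60.0
D: 96.2
E: 124.7
F: 115.8
G: 12.3
H: 88.5
I: 48.1
J: 72.9
K: 72.5
L: 99.6
M: 53.0
N: 82.6
Sorted: G (12.3) < I (48.1) < M (53.0) < C (60.0) < K (72.5) < …

G, I, M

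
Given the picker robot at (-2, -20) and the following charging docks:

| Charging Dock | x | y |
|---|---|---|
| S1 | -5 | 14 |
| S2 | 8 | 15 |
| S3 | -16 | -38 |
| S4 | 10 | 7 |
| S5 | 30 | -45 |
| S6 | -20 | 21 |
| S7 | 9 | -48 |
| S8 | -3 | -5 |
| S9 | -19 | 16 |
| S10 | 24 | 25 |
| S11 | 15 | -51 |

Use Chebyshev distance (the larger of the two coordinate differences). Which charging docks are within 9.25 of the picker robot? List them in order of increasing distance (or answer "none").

none

Distances from (-2, -20):
S1: max(|-3|, |34|) = 34
S2: max(|10|, |35|) = 35
S3: max(|-14|, |-18|) = 18
S4: max(|12|, |27|) = 27
S5: max(|32|, |-25|) = 32
S6: max(|-18|, |41|) = 41
S7: max(|11|, |-28|) = 28
S8: max(|-1|, |15|) = 15
S9: max(|-17|, |36|) = 36
S10: max(|26|, |45|) = 45
S11: max(|17|, |-31|) = 31
Threshold 9.25: none within range.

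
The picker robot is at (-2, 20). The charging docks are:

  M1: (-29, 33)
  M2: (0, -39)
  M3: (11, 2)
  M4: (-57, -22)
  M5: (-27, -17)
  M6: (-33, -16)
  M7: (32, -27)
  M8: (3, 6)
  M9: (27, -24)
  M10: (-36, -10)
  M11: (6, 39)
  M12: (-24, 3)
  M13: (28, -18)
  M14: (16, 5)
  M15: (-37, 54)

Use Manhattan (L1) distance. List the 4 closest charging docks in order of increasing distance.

Distances from (-2, 20):
M1: 40
M2: 61
M3: 31
M4: 97
M5: 62
M6: 67
M7: 81
M8: 19
M9: 73
M10: 64
M11: 27
M12: 39
M13: 68
M14: 33
M15: 69
Sorted: M8 (19) < M11 (27) < M3 (31) < M14 (33) < M12 (39) < M1 (40) < …

M8, M11, M3, M14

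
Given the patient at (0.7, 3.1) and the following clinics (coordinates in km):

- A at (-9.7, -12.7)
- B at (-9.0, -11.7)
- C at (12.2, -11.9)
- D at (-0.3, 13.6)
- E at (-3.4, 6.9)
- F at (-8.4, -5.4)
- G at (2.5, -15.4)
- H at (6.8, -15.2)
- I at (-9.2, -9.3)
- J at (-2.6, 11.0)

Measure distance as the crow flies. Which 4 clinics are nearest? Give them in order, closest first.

E, J, D, F

Distances from (0.7, 3.1):
A: √((-10.4)² + (-15.8)²) = √(108.1600 + 249.6400) = 18.92 km
B: √((-9.7)² + (-14.8)²) = √(94.0900 + 219.0400) = 17.70 km
C: √((11.5)² + (-15.0)²) = √(132.2500 + 225.0000) = 18.90 km
D: √((-1.0)² + (10.5)²) = √(1.0000 + 110.2500) = 10.55 km
E: √((-4.1)² + (3.8)²) = √(16.8100 + 14.4400) = 5.59 km
F: √((-9.1)² + (-8.5)²) = √(82.8100 + 72.2500) = 12.45 km
G: √((1.8)² + (-18.5)²) = √(3.2400 + 342.2500) = 18.59 km
H: √((6.1)² + (-18.3)²) = √(37.2100 + 334.8900) = 19.29 km
I: √((-9.9)² + (-12.4)²) = √(98.0100 + 153.7600) = 15.87 km
J: √((-3.3)² + (7.9)²) = √(10.8900 + 62.4100) = 8.56 km
Sorted: E (5.59 km) < J (8.56 km) < D (10.55 km) < F (12.45 km) < I (15.87 km) < B (17.70 km) < …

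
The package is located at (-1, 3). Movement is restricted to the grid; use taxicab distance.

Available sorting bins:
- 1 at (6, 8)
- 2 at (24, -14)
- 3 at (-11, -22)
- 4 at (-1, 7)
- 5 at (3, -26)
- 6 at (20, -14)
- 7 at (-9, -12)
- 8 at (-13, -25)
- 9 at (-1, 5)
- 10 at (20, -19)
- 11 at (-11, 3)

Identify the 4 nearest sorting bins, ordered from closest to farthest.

Distances from (-1, 3):
1: |7| + |5| = 7 + 5 = 12
2: |25| + |-17| = 25 + 17 = 42
3: |-10| + |-25| = 10 + 25 = 35
4: |0| + |4| = 0 + 4 = 4
5: |4| + |-29| = 4 + 29 = 33
6: |21| + |-17| = 21 + 17 = 38
7: |-8| + |-15| = 8 + 15 = 23
8: |-12| + |-28| = 12 + 28 = 40
9: |0| + |2| = 0 + 2 = 2
10: |21| + |-22| = 21 + 22 = 43
11: |-10| + |0| = 10 + 0 = 10
Sorted: 9 (2) < 4 (4) < 11 (10) < 1 (12) < 7 (23) < 5 (33) < …

9, 4, 11, 1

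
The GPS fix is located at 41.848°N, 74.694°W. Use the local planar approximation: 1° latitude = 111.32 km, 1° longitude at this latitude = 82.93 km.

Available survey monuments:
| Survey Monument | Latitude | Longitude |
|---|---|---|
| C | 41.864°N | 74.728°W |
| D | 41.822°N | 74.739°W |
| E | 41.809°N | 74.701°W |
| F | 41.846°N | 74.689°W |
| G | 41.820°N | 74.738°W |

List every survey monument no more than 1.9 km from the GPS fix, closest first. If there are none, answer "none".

Distances from 41.848°N, 74.694°W:
C: √((0.016·111.32)² + (-0.034·82.93)²) = √(3.17239 + 7.95026) = 3.335 km
D: √((-0.026·111.32)² + (-0.045·82.93)²) = √(8.37709 + 13.92670) = 4.723 km
E: √((-0.039·111.32)² + (-0.007·82.93)²) = √(18.84845 + 0.33699) = 4.380 km
F: √((-0.002·111.32)² + (0.005·82.93)²) = √(0.04957 + 0.17193) = 0.471 km
G: √((-0.028·111.32)² + (-0.044·82.93)²) = √(9.71544 + 13.31462) = 4.799 km
Threshold 1.9 km: F (0.471 km) is within range.

F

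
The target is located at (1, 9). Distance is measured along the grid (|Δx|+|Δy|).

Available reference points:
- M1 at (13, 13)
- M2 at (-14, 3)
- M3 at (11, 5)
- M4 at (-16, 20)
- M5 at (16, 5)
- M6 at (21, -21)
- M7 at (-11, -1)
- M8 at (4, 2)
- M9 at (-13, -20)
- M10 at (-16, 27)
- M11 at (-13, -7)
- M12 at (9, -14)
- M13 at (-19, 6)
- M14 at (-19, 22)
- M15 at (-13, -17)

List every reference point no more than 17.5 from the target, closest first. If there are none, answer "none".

M8, M3, M1

Distances from (1, 9):
M1: 16
M2: 21
M3: 14
M4: 28
M5: 19
M6: 50
M7: 22
M8: 10
M9: 43
M10: 35
M11: 30
M12: 31
M13: 23
M14: 33
M15: 40
Threshold 17.5: M8 (10), M3 (14), M1 (16) are within range.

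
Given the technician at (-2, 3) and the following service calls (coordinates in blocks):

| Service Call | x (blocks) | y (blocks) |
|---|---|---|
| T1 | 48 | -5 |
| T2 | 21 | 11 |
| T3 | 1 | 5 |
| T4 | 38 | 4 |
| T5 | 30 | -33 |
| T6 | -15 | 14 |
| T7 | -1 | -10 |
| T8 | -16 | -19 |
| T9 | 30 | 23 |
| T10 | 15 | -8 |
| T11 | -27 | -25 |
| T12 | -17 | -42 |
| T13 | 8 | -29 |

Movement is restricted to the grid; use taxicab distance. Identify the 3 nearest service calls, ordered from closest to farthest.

T3, T7, T6

Distances from (-2, 3):
T1: 58 blocks
T2: 31 blocks
T3: 5 blocks
T4: 41 blocks
T5: 68 blocks
T6: 24 blocks
T7: 14 blocks
T8: 36 blocks
T9: 52 blocks
T10: 28 blocks
T11: 53 blocks
T12: 60 blocks
T13: 42 blocks
Sorted: T3 (5 blocks) < T7 (14 blocks) < T6 (24 blocks) < T10 (28 blocks) < T2 (31 blocks) < …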